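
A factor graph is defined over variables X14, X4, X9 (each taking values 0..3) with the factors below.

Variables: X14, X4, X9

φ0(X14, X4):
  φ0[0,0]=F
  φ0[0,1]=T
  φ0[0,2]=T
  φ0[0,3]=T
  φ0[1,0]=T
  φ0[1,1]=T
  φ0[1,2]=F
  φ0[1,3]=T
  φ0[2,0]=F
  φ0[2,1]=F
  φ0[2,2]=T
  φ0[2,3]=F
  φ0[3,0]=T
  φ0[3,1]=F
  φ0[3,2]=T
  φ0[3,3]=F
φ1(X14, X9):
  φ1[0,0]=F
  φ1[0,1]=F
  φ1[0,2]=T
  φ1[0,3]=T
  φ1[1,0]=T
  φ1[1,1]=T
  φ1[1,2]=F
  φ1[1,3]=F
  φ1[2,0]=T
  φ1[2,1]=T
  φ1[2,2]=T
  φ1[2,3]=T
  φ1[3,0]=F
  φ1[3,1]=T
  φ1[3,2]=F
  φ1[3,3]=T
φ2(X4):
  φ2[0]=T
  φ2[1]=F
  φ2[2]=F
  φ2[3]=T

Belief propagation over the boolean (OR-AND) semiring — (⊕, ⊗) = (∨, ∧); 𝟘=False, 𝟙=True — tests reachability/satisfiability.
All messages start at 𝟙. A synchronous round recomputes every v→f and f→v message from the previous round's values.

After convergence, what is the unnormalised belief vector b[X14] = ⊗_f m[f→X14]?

init: all messages = 𝟙 over 4 values
r1 m[φ0→X14] = [T, T, T, T]
r1 m[φ0→X4] = [T, T, T, T]
r1 m[φ1→X14] = [T, T, T, T]
r1 m[φ1→X9] = [T, T, T, T]
r1 m[φ2→X4] = [T, F, F, T]
r1 m[X14→φ0] = [T, T, T, T]
r1 m[X14→φ1] = [T, T, T, T]
r1 m[X4→φ0] = [T, T, T, T]
r1 m[X4→φ2] = [T, T, T, T]
r1 m[X9→φ1] = [T, T, T, T]
r2 m[φ0→X14] = [T, T, T, T]
r2 m[φ0→X4] = [T, T, T, T]
r2 m[φ1→X14] = [T, T, T, T]
r2 m[φ1→X9] = [T, T, T, T]
r2 m[φ2→X4] = [T, F, F, T]
r2 m[X14→φ0] = [T, T, T, T]
r2 m[X14→φ1] = [T, T, T, T]
r2 m[X4→φ0] = [T, F, F, T]
r2 m[X4→φ2] = [T, T, T, T]
r2 m[X9→φ1] = [T, T, T, T]
r3 m[φ0→X14] = [T, T, F, T]
r3 m[φ0→X4] = [T, T, T, T]
r3 m[φ1→X14] = [T, T, T, T]
r3 m[φ1→X9] = [T, T, T, T]
r3 m[φ2→X4] = [T, F, F, T]
r3 m[X14→φ0] = [T, T, T, T]
r3 m[X14→φ1] = [T, T, T, T]
r3 m[X4→φ0] = [T, F, F, T]
r3 m[X4→φ2] = [T, T, T, T]
r3 m[X9→φ1] = [T, T, T, T]
r4 m[φ0→X14] = [T, T, F, T]
r4 m[φ0→X4] = [T, T, T, T]
r4 m[φ1→X14] = [T, T, T, T]
r4 m[φ1→X9] = [T, T, T, T]
r4 m[φ2→X4] = [T, F, F, T]
r4 m[X14→φ0] = [T, T, T, T]
r4 m[X14→φ1] = [T, T, F, T]
r4 m[X4→φ0] = [T, F, F, T]
r4 m[X4→φ2] = [T, T, T, T]
r4 m[X9→φ1] = [T, T, T, T]
r5 m[φ0→X14] = [T, T, F, T]
r5 m[φ0→X4] = [T, T, T, T]
r5 m[φ1→X14] = [T, T, T, T]
r5 m[φ1→X9] = [T, T, T, T]
r5 m[φ2→X4] = [T, F, F, T]
r5 m[X14→φ0] = [T, T, T, T]
r5 m[X14→φ1] = [T, T, F, T]
r5 m[X4→φ0] = [T, F, F, T]
r5 m[X4→φ2] = [T, T, T, T]
r5 m[X9→φ1] = [T, T, T, T]
fixed point reached at round 5
b[X14] = ⊗ incoming = [T, T, F, T]

b[X14] = [T, T, F, T]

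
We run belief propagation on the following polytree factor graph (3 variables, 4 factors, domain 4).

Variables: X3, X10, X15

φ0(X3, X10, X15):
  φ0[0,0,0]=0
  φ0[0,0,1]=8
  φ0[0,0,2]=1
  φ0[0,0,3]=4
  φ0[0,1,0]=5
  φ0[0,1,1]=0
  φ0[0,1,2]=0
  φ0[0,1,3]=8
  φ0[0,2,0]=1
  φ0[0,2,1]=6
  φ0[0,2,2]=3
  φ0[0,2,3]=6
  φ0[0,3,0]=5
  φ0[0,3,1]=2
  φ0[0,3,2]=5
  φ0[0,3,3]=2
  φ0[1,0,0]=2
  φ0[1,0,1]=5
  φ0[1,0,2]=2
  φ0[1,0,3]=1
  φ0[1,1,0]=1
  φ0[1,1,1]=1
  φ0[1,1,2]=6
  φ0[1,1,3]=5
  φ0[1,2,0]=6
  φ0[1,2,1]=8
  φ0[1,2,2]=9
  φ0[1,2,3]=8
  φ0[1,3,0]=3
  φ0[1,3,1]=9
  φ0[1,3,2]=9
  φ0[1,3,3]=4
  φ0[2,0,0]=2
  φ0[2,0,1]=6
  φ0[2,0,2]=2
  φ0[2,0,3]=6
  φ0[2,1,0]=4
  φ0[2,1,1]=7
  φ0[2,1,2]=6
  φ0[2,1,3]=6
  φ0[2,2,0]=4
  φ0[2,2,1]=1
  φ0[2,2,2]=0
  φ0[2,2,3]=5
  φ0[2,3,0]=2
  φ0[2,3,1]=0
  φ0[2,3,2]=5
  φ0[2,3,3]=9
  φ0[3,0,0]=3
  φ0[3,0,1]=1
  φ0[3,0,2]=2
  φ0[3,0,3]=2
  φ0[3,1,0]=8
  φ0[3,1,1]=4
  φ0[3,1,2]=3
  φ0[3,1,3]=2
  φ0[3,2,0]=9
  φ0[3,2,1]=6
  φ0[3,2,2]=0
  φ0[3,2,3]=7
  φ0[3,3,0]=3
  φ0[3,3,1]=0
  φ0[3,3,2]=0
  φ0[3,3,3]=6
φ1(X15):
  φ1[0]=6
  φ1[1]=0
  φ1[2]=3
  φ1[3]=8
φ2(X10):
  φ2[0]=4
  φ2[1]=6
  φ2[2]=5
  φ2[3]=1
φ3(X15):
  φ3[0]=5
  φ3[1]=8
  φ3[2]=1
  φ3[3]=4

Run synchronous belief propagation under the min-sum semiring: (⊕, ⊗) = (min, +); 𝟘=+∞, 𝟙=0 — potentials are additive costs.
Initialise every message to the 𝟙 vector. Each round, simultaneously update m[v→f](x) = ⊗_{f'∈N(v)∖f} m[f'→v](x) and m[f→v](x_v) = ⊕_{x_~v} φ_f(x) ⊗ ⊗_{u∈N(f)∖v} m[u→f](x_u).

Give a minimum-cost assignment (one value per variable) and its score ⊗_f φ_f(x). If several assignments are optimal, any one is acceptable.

assignment: (X3=3, X10=3, X15=2); score = 5

init: all messages = 𝟙 over 4 values
r1 m[φ0→X3] = [0, 1, 0, 0]
r1 m[φ0→X10] = [0, 0, 0, 0]
r1 m[φ0→X15] = [0, 0, 0, 1]
r1 m[φ1→X15] = [6, 0, 3, 8]
r1 m[φ2→X10] = [4, 6, 5, 1]
r1 m[φ3→X15] = [5, 8, 1, 4]
r1 m[X3→φ0] = [0, 0, 0, 0]
r1 m[X10→φ0] = [0, 0, 0, 0]
r1 m[X10→φ2] = [0, 0, 0, 0]
r1 m[X15→φ0] = [0, 0, 0, 0]
r1 m[X15→φ1] = [0, 0, 0, 0]
r1 m[X15→φ3] = [0, 0, 0, 0]
r2 m[φ0→X3] = [0, 1, 0, 0]
r2 m[φ0→X10] = [0, 0, 0, 0]
r2 m[φ0→X15] = [0, 0, 0, 1]
r2 m[φ1→X15] = [6, 0, 3, 8]
r2 m[φ2→X10] = [4, 6, 5, 1]
r2 m[φ3→X15] = [5, 8, 1, 4]
r2 m[X3→φ0] = [0, 0, 0, 0]
r2 m[X10→φ0] = [4, 6, 5, 1]
r2 m[X10→φ2] = [0, 0, 0, 0]
r2 m[X15→φ0] = [11, 8, 4, 12]
r2 m[X15→φ1] = [5, 8, 1, 5]
r2 m[X15→φ3] = [6, 0, 3, 9]
r3 m[φ0→X3] = [9, 10, 9, 5]
r3 m[φ0→X10] = [5, 4, 4, 4]
r3 m[φ0→X15] = [3, 1, 1, 3]
r3 m[φ1→X15] = [6, 0, 3, 8]
r3 m[φ2→X10] = [4, 6, 5, 1]
r3 m[φ3→X15] = [5, 8, 1, 4]
r3 m[X3→φ0] = [0, 0, 0, 0]
r3 m[X10→φ0] = [4, 6, 5, 1]
r3 m[X10→φ2] = [0, 0, 0, 0]
r3 m[X15→φ0] = [11, 8, 4, 12]
r3 m[X15→φ1] = [5, 8, 1, 5]
r3 m[X15→φ3] = [6, 0, 3, 9]
r4 m[φ0→X3] = [9, 10, 9, 5]
r4 m[φ0→X10] = [5, 4, 4, 4]
r4 m[φ0→X15] = [3, 1, 1, 3]
r4 m[φ1→X15] = [6, 0, 3, 8]
r4 m[φ2→X10] = [4, 6, 5, 1]
r4 m[φ3→X15] = [5, 8, 1, 4]
r4 m[X3→φ0] = [0, 0, 0, 0]
r4 m[X10→φ0] = [4, 6, 5, 1]
r4 m[X10→φ2] = [5, 4, 4, 4]
r4 m[X15→φ0] = [11, 8, 4, 12]
r4 m[X15→φ1] = [8, 9, 2, 7]
r4 m[X15→φ3] = [9, 1, 4, 11]
r5 m[φ0→X3] = [9, 10, 9, 5]
r5 m[φ0→X10] = [5, 4, 4, 4]
r5 m[φ0→X15] = [3, 1, 1, 3]
r5 m[φ1→X15] = [6, 0, 3, 8]
r5 m[φ2→X10] = [4, 6, 5, 1]
r5 m[φ3→X15] = [5, 8, 1, 4]
r5 m[X3→φ0] = [0, 0, 0, 0]
r5 m[X10→φ0] = [4, 6, 5, 1]
r5 m[X10→φ2] = [5, 4, 4, 4]
r5 m[X15→φ0] = [11, 8, 4, 12]
r5 m[X15→φ1] = [8, 9, 2, 7]
r5 m[X15→φ3] = [9, 1, 4, 11]
fixed point reached at round 5
traceback from X3: (X3=3, X10=3, X15=2), score=5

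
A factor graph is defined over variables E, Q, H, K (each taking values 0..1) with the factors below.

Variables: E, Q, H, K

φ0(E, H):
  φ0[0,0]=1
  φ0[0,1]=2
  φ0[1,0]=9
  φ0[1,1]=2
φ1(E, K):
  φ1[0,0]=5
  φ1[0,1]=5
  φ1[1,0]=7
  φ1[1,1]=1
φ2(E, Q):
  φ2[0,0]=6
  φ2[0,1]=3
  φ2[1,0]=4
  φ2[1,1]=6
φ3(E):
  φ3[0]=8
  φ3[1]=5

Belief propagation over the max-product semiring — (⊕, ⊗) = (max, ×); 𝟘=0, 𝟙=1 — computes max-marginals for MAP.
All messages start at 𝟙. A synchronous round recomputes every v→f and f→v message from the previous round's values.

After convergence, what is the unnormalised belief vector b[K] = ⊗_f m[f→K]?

init: all messages = 𝟙 over 2 values
r1 m[φ0→E] = [2, 9]
r1 m[φ0→H] = [9, 2]
r1 m[φ1→E] = [5, 7]
r1 m[φ1→K] = [7, 5]
r1 m[φ2→E] = [6, 6]
r1 m[φ2→Q] = [6, 6]
r1 m[φ3→E] = [8, 5]
r1 m[E→φ0] = [1, 1]
r1 m[E→φ1] = [1, 1]
r1 m[E→φ2] = [1, 1]
r1 m[E→φ3] = [1, 1]
r1 m[Q→φ2] = [1, 1]
r1 m[H→φ0] = [1, 1]
r1 m[K→φ1] = [1, 1]
r2 m[φ0→E] = [2, 9]
r2 m[φ0→H] = [9, 2]
r2 m[φ1→E] = [5, 7]
r2 m[φ1→K] = [7, 5]
r2 m[φ2→E] = [6, 6]
r2 m[φ2→Q] = [6, 6]
r2 m[φ3→E] = [8, 5]
r2 m[E→φ0] = [240, 210]
r2 m[E→φ1] = [96, 270]
r2 m[E→φ2] = [80, 315]
r2 m[E→φ3] = [60, 378]
r2 m[Q→φ2] = [1, 1]
r2 m[H→φ0] = [1, 1]
r2 m[K→φ1] = [1, 1]
r3 m[φ0→E] = [2, 9]
r3 m[φ0→H] = [1890, 480]
r3 m[φ1→E] = [5, 7]
r3 m[φ1→K] = [1890, 480]
r3 m[φ2→E] = [6, 6]
r3 m[φ2→Q] = [1260, 1890]
r3 m[φ3→E] = [8, 5]
r3 m[E→φ0] = [240, 210]
r3 m[E→φ1] = [96, 270]
r3 m[E→φ2] = [80, 315]
r3 m[E→φ3] = [60, 378]
r3 m[Q→φ2] = [1, 1]
r3 m[H→φ0] = [1, 1]
r3 m[K→φ1] = [1, 1]
r4 m[φ0→E] = [2, 9]
r4 m[φ0→H] = [1890, 480]
r4 m[φ1→E] = [5, 7]
r4 m[φ1→K] = [1890, 480]
r4 m[φ2→E] = [6, 6]
r4 m[φ2→Q] = [1260, 1890]
r4 m[φ3→E] = [8, 5]
r4 m[E→φ0] = [240, 210]
r4 m[E→φ1] = [96, 270]
r4 m[E→φ2] = [80, 315]
r4 m[E→φ3] = [60, 378]
r4 m[Q→φ2] = [1, 1]
r4 m[H→φ0] = [1, 1]
r4 m[K→φ1] = [1, 1]
fixed point reached at round 4
b[K] = ⊗ incoming = [1890, 480]

b[K] = [1890, 480]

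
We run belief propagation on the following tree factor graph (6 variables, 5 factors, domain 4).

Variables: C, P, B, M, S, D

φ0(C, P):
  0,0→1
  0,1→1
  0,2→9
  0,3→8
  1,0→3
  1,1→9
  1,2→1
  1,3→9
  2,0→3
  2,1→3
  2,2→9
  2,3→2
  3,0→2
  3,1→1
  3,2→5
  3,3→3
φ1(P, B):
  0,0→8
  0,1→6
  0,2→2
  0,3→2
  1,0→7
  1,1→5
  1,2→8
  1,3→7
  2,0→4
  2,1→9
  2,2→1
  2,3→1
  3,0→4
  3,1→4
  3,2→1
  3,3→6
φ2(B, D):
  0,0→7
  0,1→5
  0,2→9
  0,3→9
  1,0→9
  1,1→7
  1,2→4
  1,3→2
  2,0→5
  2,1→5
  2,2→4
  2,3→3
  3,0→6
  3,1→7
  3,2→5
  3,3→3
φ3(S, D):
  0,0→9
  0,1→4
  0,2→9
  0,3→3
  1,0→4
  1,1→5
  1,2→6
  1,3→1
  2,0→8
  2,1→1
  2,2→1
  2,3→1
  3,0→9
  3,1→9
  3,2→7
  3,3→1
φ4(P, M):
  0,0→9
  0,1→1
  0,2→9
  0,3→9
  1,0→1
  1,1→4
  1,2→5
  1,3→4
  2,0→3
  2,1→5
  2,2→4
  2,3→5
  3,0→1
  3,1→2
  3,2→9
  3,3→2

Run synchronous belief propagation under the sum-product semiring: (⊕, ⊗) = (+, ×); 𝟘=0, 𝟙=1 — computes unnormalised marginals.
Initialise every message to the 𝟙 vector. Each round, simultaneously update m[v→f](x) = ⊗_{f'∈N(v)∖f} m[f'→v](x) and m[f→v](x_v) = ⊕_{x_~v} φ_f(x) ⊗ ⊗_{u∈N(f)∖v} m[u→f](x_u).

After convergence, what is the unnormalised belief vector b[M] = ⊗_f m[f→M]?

b[M] = [1627680, 2017824, 3797304, 2678208]

init: all messages = 𝟙 over 4 values
r1 m[φ0→C] = [19, 22, 17, 11]
r1 m[φ0→P] = [9, 14, 24, 22]
r1 m[φ1→P] = [18, 27, 15, 15]
r1 m[φ1→B] = [23, 24, 12, 16]
r1 m[φ2→B] = [30, 22, 17, 21]
r1 m[φ2→D] = [27, 24, 22, 17]
r1 m[φ3→S] = [25, 16, 11, 26]
r1 m[φ3→D] = [30, 19, 23, 6]
r1 m[φ4→P] = [28, 14, 17, 14]
r1 m[φ4→M] = [14, 12, 27, 20]
r1 m[C→φ0] = [1, 1, 1, 1]
r1 m[P→φ0] = [1, 1, 1, 1]
r1 m[P→φ1] = [1, 1, 1, 1]
r1 m[P→φ4] = [1, 1, 1, 1]
r1 m[B→φ1] = [1, 1, 1, 1]
r1 m[B→φ2] = [1, 1, 1, 1]
r1 m[M→φ4] = [1, 1, 1, 1]
r1 m[S→φ3] = [1, 1, 1, 1]
r1 m[D→φ2] = [1, 1, 1, 1]
r1 m[D→φ3] = [1, 1, 1, 1]
r2 m[φ0→C] = [19, 22, 17, 11]
r2 m[φ0→P] = [9, 14, 24, 22]
r2 m[φ1→P] = [18, 27, 15, 15]
r2 m[φ1→B] = [23, 24, 12, 16]
r2 m[φ2→B] = [30, 22, 17, 21]
r2 m[φ2→D] = [27, 24, 22, 17]
r2 m[φ3→S] = [25, 16, 11, 26]
r2 m[φ3→D] = [30, 19, 23, 6]
r2 m[φ4→P] = [28, 14, 17, 14]
r2 m[φ4→M] = [14, 12, 27, 20]
r2 m[C→φ0] = [1, 1, 1, 1]
r2 m[P→φ0] = [504, 378, 255, 210]
r2 m[P→φ1] = [252, 196, 408, 308]
r2 m[P→φ4] = [162, 378, 360, 330]
r2 m[B→φ1] = [30, 22, 17, 21]
r2 m[B→φ2] = [23, 24, 12, 16]
r2 m[M→φ4] = [1, 1, 1, 1]
r2 m[S→φ3] = [1, 1, 1, 1]
r2 m[D→φ2] = [30, 19, 23, 6]
r2 m[D→φ3] = [27, 24, 22, 17]
r3 m[φ0→C] = [4857, 7059, 5361, 3291]
r3 m[φ0→P] = [9, 14, 24, 22]
r3 m[φ1→P] = [448, 603, 356, 351]
r3 m[φ1→B] = [6252, 7396, 2788, 4132]
r3 m[φ2→B] = [566, 507, 355, 446]
r3 m[φ2→D] = [533, 455, 431, 339]
r3 m[φ3→S] = [588, 377, 279, 630]
r3 m[φ3→D] = [30, 19, 23, 6]
r3 m[φ4→P] = [28, 14, 17, 14]
r3 m[φ4→M] = [3246, 4134, 7758, 5430]
r3 m[C→φ0] = [1, 1, 1, 1]
r3 m[P→φ0] = [504, 378, 255, 210]
r3 m[P→φ1] = [252, 196, 408, 308]
r3 m[P→φ4] = [162, 378, 360, 330]
r3 m[B→φ1] = [30, 22, 17, 21]
r3 m[B→φ2] = [23, 24, 12, 16]
r3 m[M→φ4] = [1, 1, 1, 1]
r3 m[S→φ3] = [1, 1, 1, 1]
r3 m[D→φ2] = [30, 19, 23, 6]
r3 m[D→φ3] = [27, 24, 22, 17]
r4 m[φ0→C] = [4857, 7059, 5361, 3291]
r4 m[φ0→P] = [9, 14, 24, 22]
r4 m[φ1→P] = [448, 603, 356, 351]
r4 m[φ1→B] = [6252, 7396, 2788, 4132]
r4 m[φ2→B] = [566, 507, 355, 446]
r4 m[φ2→D] = [533, 455, 431, 339]
r4 m[φ3→S] = [588, 377, 279, 630]
r4 m[φ3→D] = [30, 19, 23, 6]
r4 m[φ4→P] = [28, 14, 17, 14]
r4 m[φ4→M] = [3246, 4134, 7758, 5430]
r4 m[C→φ0] = [1, 1, 1, 1]
r4 m[P→φ0] = [12544, 8442, 6052, 4914]
r4 m[P→φ1] = [252, 196, 408, 308]
r4 m[P→φ4] = [4032, 8442, 8544, 7722]
r4 m[B→φ1] = [566, 507, 355, 446]
r4 m[B→φ2] = [6252, 7396, 2788, 4132]
r4 m[M→φ4] = [1, 1, 1, 1]
r4 m[S→φ3] = [1, 1, 1, 1]
r4 m[D→φ2] = [30, 19, 23, 6]
r4 m[D→φ3] = [533, 455, 431, 339]
r5 m[φ0→C] = [114766, 163888, 127254, 78532]
r5 m[φ0→P] = [9, 14, 24, 22]
r5 m[φ1→P] = [9172, 12459, 7628, 7323]
r5 m[φ1→B] = [6252, 7396, 2788, 4132]
r5 m[φ2→B] = [566, 507, 355, 446]
r5 m[φ2→D] = [149060, 125896, 117664, 91820]
r5 m[φ3→S] = [11513, 7332, 5489, 12248]
r5 m[φ3→D] = [30, 19, 23, 6]
r5 m[φ4→P] = [28, 14, 17, 14]
r5 m[φ4→M] = [78084, 95964, 182172, 128220]
r5 m[C→φ0] = [1, 1, 1, 1]
r5 m[P→φ0] = [12544, 8442, 6052, 4914]
r5 m[P→φ1] = [252, 196, 408, 308]
r5 m[P→φ4] = [4032, 8442, 8544, 7722]
r5 m[B→φ1] = [566, 507, 355, 446]
r5 m[B→φ2] = [6252, 7396, 2788, 4132]
r5 m[M→φ4] = [1, 1, 1, 1]
r5 m[S→φ3] = [1, 1, 1, 1]
r5 m[D→φ2] = [30, 19, 23, 6]
r5 m[D→φ3] = [533, 455, 431, 339]
r6 m[φ0→C] = [114766, 163888, 127254, 78532]
r6 m[φ0→P] = [9, 14, 24, 22]
r6 m[φ1→P] = [9172, 12459, 7628, 7323]
r6 m[φ1→B] = [6252, 7396, 2788, 4132]
r6 m[φ2→B] = [566, 507, 355, 446]
r6 m[φ2→D] = [149060, 125896, 117664, 91820]
r6 m[φ3→S] = [11513, 7332, 5489, 12248]
r6 m[φ3→D] = [30, 19, 23, 6]
r6 m[φ4→P] = [28, 14, 17, 14]
r6 m[φ4→M] = [78084, 95964, 182172, 128220]
r6 m[C→φ0] = [1, 1, 1, 1]
r6 m[P→φ0] = [256816, 174426, 129676, 102522]
r6 m[P→φ1] = [252, 196, 408, 308]
r6 m[P→φ4] = [82548, 174426, 183072, 161106]
r6 m[B→φ1] = [566, 507, 355, 446]
r6 m[B→φ2] = [6252, 7396, 2788, 4132]
r6 m[M→φ4] = [1, 1, 1, 1]
r6 m[S→φ3] = [1, 1, 1, 1]
r6 m[D→φ2] = [30, 19, 23, 6]
r6 m[D→φ3] = [149060, 125896, 117664, 91820]
r7 m[φ0→C] = [2418502, 3392656, 2665854, 1644004]
r7 m[φ0→P] = [9, 14, 24, 22]
r7 m[φ1→P] = [9172, 12459, 7628, 7323]
r7 m[φ1→B] = [6252, 7396, 2788, 4132]
r7 m[φ2→B] = [566, 507, 355, 446]
r7 m[φ2→D] = [149060, 125896, 117664, 91820]
r7 m[φ3→S] = [3179560, 2023524, 1527860, 3390072]
r7 m[φ3→D] = [30, 19, 23, 6]
r7 m[φ4→P] = [28, 14, 17, 14]
r7 m[φ4→M] = [1627680, 2017824, 3797304, 2678208]
r7 m[C→φ0] = [1, 1, 1, 1]
r7 m[P→φ0] = [256816, 174426, 129676, 102522]
r7 m[P→φ1] = [252, 196, 408, 308]
r7 m[P→φ4] = [82548, 174426, 183072, 161106]
r7 m[B→φ1] = [566, 507, 355, 446]
r7 m[B→φ2] = [6252, 7396, 2788, 4132]
r7 m[M→φ4] = [1, 1, 1, 1]
r7 m[S→φ3] = [1, 1, 1, 1]
r7 m[D→φ2] = [30, 19, 23, 6]
r7 m[D→φ3] = [149060, 125896, 117664, 91820]
r8 m[φ0→C] = [2418502, 3392656, 2665854, 1644004]
r8 m[φ0→P] = [9, 14, 24, 22]
r8 m[φ1→P] = [9172, 12459, 7628, 7323]
r8 m[φ1→B] = [6252, 7396, 2788, 4132]
r8 m[φ2→B] = [566, 507, 355, 446]
r8 m[φ2→D] = [149060, 125896, 117664, 91820]
r8 m[φ3→S] = [3179560, 2023524, 1527860, 3390072]
r8 m[φ3→D] = [30, 19, 23, 6]
r8 m[φ4→P] = [28, 14, 17, 14]
r8 m[φ4→M] = [1627680, 2017824, 3797304, 2678208]
r8 m[C→φ0] = [1, 1, 1, 1]
r8 m[P→φ0] = [256816, 174426, 129676, 102522]
r8 m[P→φ1] = [252, 196, 408, 308]
r8 m[P→φ4] = [82548, 174426, 183072, 161106]
r8 m[B→φ1] = [566, 507, 355, 446]
r8 m[B→φ2] = [6252, 7396, 2788, 4132]
r8 m[M→φ4] = [1, 1, 1, 1]
r8 m[S→φ3] = [1, 1, 1, 1]
r8 m[D→φ2] = [30, 19, 23, 6]
r8 m[D→φ3] = [149060, 125896, 117664, 91820]
fixed point reached at round 8
b[M] = ⊗ incoming = [1627680, 2017824, 3797304, 2678208]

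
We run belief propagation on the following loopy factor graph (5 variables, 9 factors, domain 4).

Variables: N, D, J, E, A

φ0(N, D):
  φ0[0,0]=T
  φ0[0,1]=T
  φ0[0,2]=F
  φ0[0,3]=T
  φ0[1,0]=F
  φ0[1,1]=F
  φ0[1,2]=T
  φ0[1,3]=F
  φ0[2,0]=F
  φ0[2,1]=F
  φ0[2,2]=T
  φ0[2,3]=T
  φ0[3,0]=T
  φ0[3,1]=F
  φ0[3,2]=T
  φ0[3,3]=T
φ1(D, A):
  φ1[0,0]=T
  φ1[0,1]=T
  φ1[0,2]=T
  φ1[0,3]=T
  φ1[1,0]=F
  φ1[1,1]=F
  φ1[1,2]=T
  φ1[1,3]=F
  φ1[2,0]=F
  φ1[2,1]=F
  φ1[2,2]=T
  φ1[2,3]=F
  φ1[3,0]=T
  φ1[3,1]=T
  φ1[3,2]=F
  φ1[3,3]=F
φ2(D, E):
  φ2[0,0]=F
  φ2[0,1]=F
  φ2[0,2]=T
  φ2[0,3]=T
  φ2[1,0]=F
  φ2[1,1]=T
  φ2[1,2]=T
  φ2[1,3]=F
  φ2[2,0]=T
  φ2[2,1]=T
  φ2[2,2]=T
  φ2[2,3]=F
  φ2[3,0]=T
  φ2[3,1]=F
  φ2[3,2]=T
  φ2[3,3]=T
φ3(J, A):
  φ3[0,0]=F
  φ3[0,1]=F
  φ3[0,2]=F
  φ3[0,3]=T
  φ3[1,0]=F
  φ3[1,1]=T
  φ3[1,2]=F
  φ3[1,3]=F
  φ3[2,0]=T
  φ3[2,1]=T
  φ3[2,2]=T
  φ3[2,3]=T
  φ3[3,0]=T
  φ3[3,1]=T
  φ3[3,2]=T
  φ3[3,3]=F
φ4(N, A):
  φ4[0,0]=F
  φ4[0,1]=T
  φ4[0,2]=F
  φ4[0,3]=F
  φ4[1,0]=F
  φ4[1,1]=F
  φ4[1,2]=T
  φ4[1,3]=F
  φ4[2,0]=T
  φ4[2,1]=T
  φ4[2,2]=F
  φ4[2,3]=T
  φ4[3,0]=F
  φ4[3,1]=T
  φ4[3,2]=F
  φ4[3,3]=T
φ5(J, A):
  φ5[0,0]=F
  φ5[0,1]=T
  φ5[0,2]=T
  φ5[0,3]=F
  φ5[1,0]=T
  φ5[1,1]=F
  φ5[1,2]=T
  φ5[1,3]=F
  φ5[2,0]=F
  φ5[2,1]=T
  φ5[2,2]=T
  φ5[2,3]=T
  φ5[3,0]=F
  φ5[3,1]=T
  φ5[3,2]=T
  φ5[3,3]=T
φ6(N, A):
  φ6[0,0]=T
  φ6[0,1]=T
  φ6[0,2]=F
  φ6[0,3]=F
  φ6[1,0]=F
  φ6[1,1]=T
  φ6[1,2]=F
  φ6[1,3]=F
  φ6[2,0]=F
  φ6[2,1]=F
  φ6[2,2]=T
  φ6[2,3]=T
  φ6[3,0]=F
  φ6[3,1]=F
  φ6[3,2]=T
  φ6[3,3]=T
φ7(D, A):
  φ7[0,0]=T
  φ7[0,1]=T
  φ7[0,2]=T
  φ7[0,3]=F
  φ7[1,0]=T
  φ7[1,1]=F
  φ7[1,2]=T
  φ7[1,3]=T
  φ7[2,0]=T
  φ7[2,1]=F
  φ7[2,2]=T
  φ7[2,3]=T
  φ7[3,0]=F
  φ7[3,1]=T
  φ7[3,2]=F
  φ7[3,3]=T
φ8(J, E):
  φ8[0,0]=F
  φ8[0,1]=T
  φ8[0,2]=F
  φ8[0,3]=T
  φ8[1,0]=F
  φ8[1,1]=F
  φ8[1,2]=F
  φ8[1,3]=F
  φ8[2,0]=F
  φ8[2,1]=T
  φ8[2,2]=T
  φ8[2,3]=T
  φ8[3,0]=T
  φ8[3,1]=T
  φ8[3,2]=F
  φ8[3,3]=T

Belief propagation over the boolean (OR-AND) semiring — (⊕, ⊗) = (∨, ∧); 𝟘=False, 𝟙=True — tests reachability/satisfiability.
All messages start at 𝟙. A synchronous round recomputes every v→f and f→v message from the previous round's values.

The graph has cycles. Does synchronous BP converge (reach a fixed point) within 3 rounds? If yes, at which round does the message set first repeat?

init: all messages = 𝟙 over 4 values
r1 m[φ0→N] = [T, T, T, T]
r1 m[φ0→D] = [T, T, T, T]
r1 m[φ1→D] = [T, T, T, T]
r1 m[φ1→A] = [T, T, T, T]
r1 m[φ2→D] = [T, T, T, T]
r1 m[φ2→E] = [T, T, T, T]
r1 m[φ3→J] = [T, T, T, T]
r1 m[φ3→A] = [T, T, T, T]
r1 m[φ4→N] = [T, T, T, T]
r1 m[φ4→A] = [T, T, T, T]
r1 m[φ5→J] = [T, T, T, T]
r1 m[φ5→A] = [T, T, T, T]
r1 m[φ6→N] = [T, T, T, T]
r1 m[φ6→A] = [T, T, T, T]
r1 m[φ7→D] = [T, T, T, T]
r1 m[φ7→A] = [T, T, T, T]
r1 m[φ8→J] = [T, F, T, T]
r1 m[φ8→E] = [T, T, T, T]
r1 m[N→φ0] = [T, T, T, T]
r1 m[N→φ4] = [T, T, T, T]
r1 m[N→φ6] = [T, T, T, T]
r1 m[D→φ0] = [T, T, T, T]
r1 m[D→φ1] = [T, T, T, T]
r1 m[D→φ2] = [T, T, T, T]
r1 m[D→φ7] = [T, T, T, T]
r1 m[J→φ3] = [T, T, T, T]
r1 m[J→φ5] = [T, T, T, T]
r1 m[J→φ8] = [T, T, T, T]
r1 m[E→φ2] = [T, T, T, T]
r1 m[E→φ8] = [T, T, T, T]
r1 m[A→φ1] = [T, T, T, T]
r1 m[A→φ3] = [T, T, T, T]
r1 m[A→φ4] = [T, T, T, T]
r1 m[A→φ5] = [T, T, T, T]
r1 m[A→φ6] = [T, T, T, T]
r1 m[A→φ7] = [T, T, T, T]
r2 m[φ0→N] = [T, T, T, T]
r2 m[φ0→D] = [T, T, T, T]
r2 m[φ1→D] = [T, T, T, T]
r2 m[φ1→A] = [T, T, T, T]
r2 m[φ2→D] = [T, T, T, T]
r2 m[φ2→E] = [T, T, T, T]
r2 m[φ3→J] = [T, T, T, T]
r2 m[φ3→A] = [T, T, T, T]
r2 m[φ4→N] = [T, T, T, T]
r2 m[φ4→A] = [T, T, T, T]
r2 m[φ5→J] = [T, T, T, T]
r2 m[φ5→A] = [T, T, T, T]
r2 m[φ6→N] = [T, T, T, T]
r2 m[φ6→A] = [T, T, T, T]
r2 m[φ7→D] = [T, T, T, T]
r2 m[φ7→A] = [T, T, T, T]
r2 m[φ8→J] = [T, F, T, T]
r2 m[φ8→E] = [T, T, T, T]
r2 m[N→φ0] = [T, T, T, T]
r2 m[N→φ4] = [T, T, T, T]
r2 m[N→φ6] = [T, T, T, T]
r2 m[D→φ0] = [T, T, T, T]
r2 m[D→φ1] = [T, T, T, T]
r2 m[D→φ2] = [T, T, T, T]
r2 m[D→φ7] = [T, T, T, T]
r2 m[J→φ3] = [T, F, T, T]
r2 m[J→φ5] = [T, F, T, T]
r2 m[J→φ8] = [T, T, T, T]
r2 m[E→φ2] = [T, T, T, T]
r2 m[E→φ8] = [T, T, T, T]
r2 m[A→φ1] = [T, T, T, T]
r2 m[A→φ3] = [T, T, T, T]
r2 m[A→φ4] = [T, T, T, T]
r2 m[A→φ5] = [T, T, T, T]
r2 m[A→φ6] = [T, T, T, T]
r2 m[A→φ7] = [T, T, T, T]
r3 m[φ0→N] = [T, T, T, T]
r3 m[φ0→D] = [T, T, T, T]
r3 m[φ1→D] = [T, T, T, T]
r3 m[φ1→A] = [T, T, T, T]
r3 m[φ2→D] = [T, T, T, T]
r3 m[φ2→E] = [T, T, T, T]
r3 m[φ3→J] = [T, T, T, T]
r3 m[φ3→A] = [T, T, T, T]
r3 m[φ4→N] = [T, T, T, T]
r3 m[φ4→A] = [T, T, T, T]
r3 m[φ5→J] = [T, T, T, T]
r3 m[φ5→A] = [F, T, T, T]
r3 m[φ6→N] = [T, T, T, T]
r3 m[φ6→A] = [T, T, T, T]
r3 m[φ7→D] = [T, T, T, T]
r3 m[φ7→A] = [T, T, T, T]
r3 m[φ8→J] = [T, F, T, T]
r3 m[φ8→E] = [T, T, T, T]
r3 m[N→φ0] = [T, T, T, T]
r3 m[N→φ4] = [T, T, T, T]
r3 m[N→φ6] = [T, T, T, T]
r3 m[D→φ0] = [T, T, T, T]
r3 m[D→φ1] = [T, T, T, T]
r3 m[D→φ2] = [T, T, T, T]
r3 m[D→φ7] = [T, T, T, T]
r3 m[J→φ3] = [T, F, T, T]
r3 m[J→φ5] = [T, F, T, T]
r3 m[J→φ8] = [T, T, T, T]
r3 m[E→φ2] = [T, T, T, T]
r3 m[E→φ8] = [T, T, T, T]
r3 m[A→φ1] = [T, T, T, T]
r3 m[A→φ3] = [T, T, T, T]
r3 m[A→φ4] = [T, T, T, T]
r3 m[A→φ5] = [T, T, T, T]
r3 m[A→φ6] = [T, T, T, T]
r3 m[A→φ7] = [T, T, T, T]
no fixed point within 3 rounds

NOT CONVERGED within 3 rounds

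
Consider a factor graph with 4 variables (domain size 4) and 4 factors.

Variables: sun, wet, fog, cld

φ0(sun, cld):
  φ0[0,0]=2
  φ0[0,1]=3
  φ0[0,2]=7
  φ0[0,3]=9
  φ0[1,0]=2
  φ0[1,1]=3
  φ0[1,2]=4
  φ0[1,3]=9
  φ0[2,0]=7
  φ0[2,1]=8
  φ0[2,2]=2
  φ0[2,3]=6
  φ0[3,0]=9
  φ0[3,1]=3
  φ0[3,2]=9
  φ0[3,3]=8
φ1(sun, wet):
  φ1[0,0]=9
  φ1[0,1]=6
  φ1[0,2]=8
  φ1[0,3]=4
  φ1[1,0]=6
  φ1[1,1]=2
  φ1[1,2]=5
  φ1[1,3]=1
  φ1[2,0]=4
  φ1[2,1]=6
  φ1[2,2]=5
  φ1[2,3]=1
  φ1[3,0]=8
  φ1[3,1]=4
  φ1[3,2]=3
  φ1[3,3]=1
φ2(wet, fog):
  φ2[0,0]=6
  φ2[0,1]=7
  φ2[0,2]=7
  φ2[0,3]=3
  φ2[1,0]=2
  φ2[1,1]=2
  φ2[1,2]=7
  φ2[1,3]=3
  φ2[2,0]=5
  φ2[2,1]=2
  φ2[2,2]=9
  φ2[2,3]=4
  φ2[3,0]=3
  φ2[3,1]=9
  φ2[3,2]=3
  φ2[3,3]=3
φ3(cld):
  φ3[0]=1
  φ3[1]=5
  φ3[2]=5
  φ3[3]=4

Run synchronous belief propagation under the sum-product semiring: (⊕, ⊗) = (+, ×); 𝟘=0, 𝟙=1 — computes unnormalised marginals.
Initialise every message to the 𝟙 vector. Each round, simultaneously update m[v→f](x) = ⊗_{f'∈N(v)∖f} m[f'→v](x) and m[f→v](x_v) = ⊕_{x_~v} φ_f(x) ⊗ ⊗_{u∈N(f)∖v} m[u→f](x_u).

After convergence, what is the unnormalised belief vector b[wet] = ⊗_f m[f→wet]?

b[wet] = [54326, 21896, 35540, 10926]

init: all messages = 𝟙 over 4 values
r1 m[φ0→sun] = [21, 18, 23, 29]
r1 m[φ0→cld] = [20, 17, 22, 32]
r1 m[φ1→sun] = [27, 14, 16, 16]
r1 m[φ1→wet] = [27, 18, 21, 7]
r1 m[φ2→wet] = [23, 14, 20, 18]
r1 m[φ2→fog] = [16, 20, 26, 13]
r1 m[φ3→cld] = [1, 5, 5, 4]
r1 m[sun→φ0] = [1, 1, 1, 1]
r1 m[sun→φ1] = [1, 1, 1, 1]
r1 m[wet→φ1] = [1, 1, 1, 1]
r1 m[wet→φ2] = [1, 1, 1, 1]
r1 m[fog→φ2] = [1, 1, 1, 1]
r1 m[cld→φ0] = [1, 1, 1, 1]
r1 m[cld→φ3] = [1, 1, 1, 1]
r2 m[φ0→sun] = [21, 18, 23, 29]
r2 m[φ0→cld] = [20, 17, 22, 32]
r2 m[φ1→sun] = [27, 14, 16, 16]
r2 m[φ1→wet] = [27, 18, 21, 7]
r2 m[φ2→wet] = [23, 14, 20, 18]
r2 m[φ2→fog] = [16, 20, 26, 13]
r2 m[φ3→cld] = [1, 5, 5, 4]
r2 m[sun→φ0] = [27, 14, 16, 16]
r2 m[sun→φ1] = [21, 18, 23, 29]
r2 m[wet→φ1] = [23, 14, 20, 18]
r2 m[wet→φ2] = [27, 18, 21, 7]
r2 m[fog→φ2] = [1, 1, 1, 1]
r2 m[cld→φ0] = [1, 5, 5, 4]
r2 m[cld→φ3] = [20, 17, 22, 32]
r3 m[φ0→sun] = [88, 73, 81, 101]
r3 m[φ0→cld] = [338, 299, 421, 593]
r3 m[φ1→sun] = [523, 284, 294, 318]
r3 m[φ1→wet] = [621, 416, 460, 154]
r3 m[φ2→wet] = [23, 14, 20, 18]
r3 m[φ2→fog] = [324, 330, 525, 240]
r3 m[φ3→cld] = [1, 5, 5, 4]
r3 m[sun→φ0] = [27, 14, 16, 16]
r3 m[sun→φ1] = [21, 18, 23, 29]
r3 m[wet→φ1] = [23, 14, 20, 18]
r3 m[wet→φ2] = [27, 18, 21, 7]
r3 m[fog→φ2] = [1, 1, 1, 1]
r3 m[cld→φ0] = [1, 5, 5, 4]
r3 m[cld→φ3] = [20, 17, 22, 32]
r4 m[φ0→sun] = [88, 73, 81, 101]
r4 m[φ0→cld] = [338, 299, 421, 593]
r4 m[φ1→sun] = [523, 284, 294, 318]
r4 m[φ1→wet] = [621, 416, 460, 154]
r4 m[φ2→wet] = [23, 14, 20, 18]
r4 m[φ2→fog] = [324, 330, 525, 240]
r4 m[φ3→cld] = [1, 5, 5, 4]
r4 m[sun→φ0] = [523, 284, 294, 318]
r4 m[sun→φ1] = [88, 73, 81, 101]
r4 m[wet→φ1] = [23, 14, 20, 18]
r4 m[wet→φ2] = [621, 416, 460, 154]
r4 m[fog→φ2] = [1, 1, 1, 1]
r4 m[cld→φ0] = [1, 5, 5, 4]
r4 m[cld→φ3] = [338, 299, 421, 593]
r5 m[φ0→sun] = [88, 73, 81, 101]
r5 m[φ0→cld] = [6534, 5727, 8247, 11571]
r5 m[φ1→sun] = [523, 284, 294, 318]
r5 m[φ1→wet] = [2362, 1564, 1777, 607]
r5 m[φ2→wet] = [23, 14, 20, 18]
r5 m[φ2→fog] = [7320, 7485, 11861, 5413]
r5 m[φ3→cld] = [1, 5, 5, 4]
r5 m[sun→φ0] = [523, 284, 294, 318]
r5 m[sun→φ1] = [88, 73, 81, 101]
r5 m[wet→φ1] = [23, 14, 20, 18]
r5 m[wet→φ2] = [621, 416, 460, 154]
r5 m[fog→φ2] = [1, 1, 1, 1]
r5 m[cld→φ0] = [1, 5, 5, 4]
r5 m[cld→φ3] = [338, 299, 421, 593]
r6 m[φ0→sun] = [88, 73, 81, 101]
r6 m[φ0→cld] = [6534, 5727, 8247, 11571]
r6 m[φ1→sun] = [523, 284, 294, 318]
r6 m[φ1→wet] = [2362, 1564, 1777, 607]
r6 m[φ2→wet] = [23, 14, 20, 18]
r6 m[φ2→fog] = [7320, 7485, 11861, 5413]
r6 m[φ3→cld] = [1, 5, 5, 4]
r6 m[sun→φ0] = [523, 284, 294, 318]
r6 m[sun→φ1] = [88, 73, 81, 101]
r6 m[wet→φ1] = [23, 14, 20, 18]
r6 m[wet→φ2] = [2362, 1564, 1777, 607]
r6 m[fog→φ2] = [1, 1, 1, 1]
r6 m[cld→φ0] = [1, 5, 5, 4]
r6 m[cld→φ3] = [6534, 5727, 8247, 11571]
r7 m[φ0→sun] = [88, 73, 81, 101]
r7 m[φ0→cld] = [6534, 5727, 8247, 11571]
r7 m[φ1→sun] = [523, 284, 294, 318]
r7 m[φ1→wet] = [2362, 1564, 1777, 607]
r7 m[φ2→wet] = [23, 14, 20, 18]
r7 m[φ2→fog] = [28006, 28679, 45296, 20707]
r7 m[φ3→cld] = [1, 5, 5, 4]
r7 m[sun→φ0] = [523, 284, 294, 318]
r7 m[sun→φ1] = [88, 73, 81, 101]
r7 m[wet→φ1] = [23, 14, 20, 18]
r7 m[wet→φ2] = [2362, 1564, 1777, 607]
r7 m[fog→φ2] = [1, 1, 1, 1]
r7 m[cld→φ0] = [1, 5, 5, 4]
r7 m[cld→φ3] = [6534, 5727, 8247, 11571]
r8 m[φ0→sun] = [88, 73, 81, 101]
r8 m[φ0→cld] = [6534, 5727, 8247, 11571]
r8 m[φ1→sun] = [523, 284, 294, 318]
r8 m[φ1→wet] = [2362, 1564, 1777, 607]
r8 m[φ2→wet] = [23, 14, 20, 18]
r8 m[φ2→fog] = [28006, 28679, 45296, 20707]
r8 m[φ3→cld] = [1, 5, 5, 4]
r8 m[sun→φ0] = [523, 284, 294, 318]
r8 m[sun→φ1] = [88, 73, 81, 101]
r8 m[wet→φ1] = [23, 14, 20, 18]
r8 m[wet→φ2] = [2362, 1564, 1777, 607]
r8 m[fog→φ2] = [1, 1, 1, 1]
r8 m[cld→φ0] = [1, 5, 5, 4]
r8 m[cld→φ3] = [6534, 5727, 8247, 11571]
fixed point reached at round 8
b[wet] = ⊗ incoming = [54326, 21896, 35540, 10926]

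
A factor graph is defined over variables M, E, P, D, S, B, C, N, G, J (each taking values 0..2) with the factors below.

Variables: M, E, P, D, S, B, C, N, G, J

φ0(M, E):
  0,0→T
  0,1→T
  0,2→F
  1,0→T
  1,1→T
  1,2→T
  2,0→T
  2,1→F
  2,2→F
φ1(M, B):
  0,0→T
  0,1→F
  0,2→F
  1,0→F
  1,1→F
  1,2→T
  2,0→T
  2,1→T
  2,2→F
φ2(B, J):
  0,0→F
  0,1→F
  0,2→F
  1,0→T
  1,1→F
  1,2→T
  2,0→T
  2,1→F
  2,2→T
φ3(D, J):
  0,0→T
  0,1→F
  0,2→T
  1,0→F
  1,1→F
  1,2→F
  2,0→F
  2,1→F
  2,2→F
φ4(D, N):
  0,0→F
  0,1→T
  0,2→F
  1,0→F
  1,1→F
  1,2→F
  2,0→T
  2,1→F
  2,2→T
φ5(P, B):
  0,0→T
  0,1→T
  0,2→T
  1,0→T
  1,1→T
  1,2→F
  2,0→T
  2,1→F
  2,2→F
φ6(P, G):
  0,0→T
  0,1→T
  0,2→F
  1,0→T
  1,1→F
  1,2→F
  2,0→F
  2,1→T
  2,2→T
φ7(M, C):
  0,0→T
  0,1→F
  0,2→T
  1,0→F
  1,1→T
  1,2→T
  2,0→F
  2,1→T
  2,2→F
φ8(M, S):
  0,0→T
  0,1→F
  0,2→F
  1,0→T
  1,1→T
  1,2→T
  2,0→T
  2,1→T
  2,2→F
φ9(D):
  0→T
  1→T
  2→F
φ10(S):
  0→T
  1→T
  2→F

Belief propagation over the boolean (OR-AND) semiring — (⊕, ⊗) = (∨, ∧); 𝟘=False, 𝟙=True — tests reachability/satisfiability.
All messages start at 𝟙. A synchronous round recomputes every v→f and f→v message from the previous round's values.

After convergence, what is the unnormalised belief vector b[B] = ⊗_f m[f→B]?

init: all messages = 𝟙 over 3 values
r1 m[φ0→M] = [T, T, T]
r1 m[φ0→E] = [T, T, T]
r1 m[φ1→M] = [T, T, T]
r1 m[φ1→B] = [T, T, T]
r1 m[φ2→B] = [F, T, T]
r1 m[φ2→J] = [T, F, T]
r1 m[φ3→D] = [T, F, F]
r1 m[φ3→J] = [T, F, T]
r1 m[φ4→D] = [T, F, T]
r1 m[φ4→N] = [T, T, T]
r1 m[φ5→P] = [T, T, T]
r1 m[φ5→B] = [T, T, T]
r1 m[φ6→P] = [T, T, T]
r1 m[φ6→G] = [T, T, T]
r1 m[φ7→M] = [T, T, T]
r1 m[φ7→C] = [T, T, T]
r1 m[φ8→M] = [T, T, T]
r1 m[φ8→S] = [T, T, T]
r1 m[φ9→D] = [T, T, F]
r1 m[φ10→S] = [T, T, F]
r1 m[M→φ0] = [T, T, T]
r1 m[M→φ1] = [T, T, T]
r1 m[M→φ7] = [T, T, T]
r1 m[M→φ8] = [T, T, T]
r1 m[E→φ0] = [T, T, T]
r1 m[P→φ5] = [T, T, T]
r1 m[P→φ6] = [T, T, T]
r1 m[D→φ3] = [T, T, T]
r1 m[D→φ4] = [T, T, T]
r1 m[D→φ9] = [T, T, T]
r1 m[S→φ8] = [T, T, T]
r1 m[S→φ10] = [T, T, T]
r1 m[B→φ1] = [T, T, T]
r1 m[B→φ2] = [T, T, T]
r1 m[B→φ5] = [T, T, T]
r1 m[C→φ7] = [T, T, T]
r1 m[N→φ4] = [T, T, T]
r1 m[G→φ6] = [T, T, T]
r1 m[J→φ2] = [T, T, T]
r1 m[J→φ3] = [T, T, T]
r2 m[φ0→M] = [T, T, T]
r2 m[φ0→E] = [T, T, T]
r2 m[φ1→M] = [T, T, T]
r2 m[φ1→B] = [T, T, T]
r2 m[φ2→B] = [F, T, T]
r2 m[φ2→J] = [T, F, T]
r2 m[φ3→D] = [T, F, F]
r2 m[φ3→J] = [T, F, T]
r2 m[φ4→D] = [T, F, T]
r2 m[φ4→N] = [T, T, T]
r2 m[φ5→P] = [T, T, T]
r2 m[φ5→B] = [T, T, T]
r2 m[φ6→P] = [T, T, T]
r2 m[φ6→G] = [T, T, T]
r2 m[φ7→M] = [T, T, T]
r2 m[φ7→C] = [T, T, T]
r2 m[φ8→M] = [T, T, T]
r2 m[φ8→S] = [T, T, T]
r2 m[φ9→D] = [T, T, F]
r2 m[φ10→S] = [T, T, F]
r2 m[M→φ0] = [T, T, T]
r2 m[M→φ1] = [T, T, T]
r2 m[M→φ7] = [T, T, T]
r2 m[M→φ8] = [T, T, T]
r2 m[E→φ0] = [T, T, T]
r2 m[P→φ5] = [T, T, T]
r2 m[P→φ6] = [T, T, T]
r2 m[D→φ3] = [T, F, F]
r2 m[D→φ4] = [T, F, F]
r2 m[D→φ9] = [T, F, F]
r2 m[S→φ8] = [T, T, F]
r2 m[S→φ10] = [T, T, T]
r2 m[B→φ1] = [F, T, T]
r2 m[B→φ2] = [T, T, T]
r2 m[B→φ5] = [F, T, T]
r2 m[C→φ7] = [T, T, T]
r2 m[N→φ4] = [T, T, T]
r2 m[G→φ6] = [T, T, T]
r2 m[J→φ2] = [T, F, T]
r2 m[J→φ3] = [T, F, T]
r3 m[φ0→M] = [T, T, T]
r3 m[φ0→E] = [T, T, T]
r3 m[φ1→M] = [F, T, T]
r3 m[φ1→B] = [T, T, T]
r3 m[φ2→B] = [F, T, T]
r3 m[φ2→J] = [T, F, T]
r3 m[φ3→D] = [T, F, F]
r3 m[φ3→J] = [T, F, T]
r3 m[φ4→D] = [T, F, T]
r3 m[φ4→N] = [F, T, F]
r3 m[φ5→P] = [T, T, F]
r3 m[φ5→B] = [T, T, T]
r3 m[φ6→P] = [T, T, T]
r3 m[φ6→G] = [T, T, T]
r3 m[φ7→M] = [T, T, T]
r3 m[φ7→C] = [T, T, T]
r3 m[φ8→M] = [T, T, T]
r3 m[φ8→S] = [T, T, T]
r3 m[φ9→D] = [T, T, F]
r3 m[φ10→S] = [T, T, F]
r3 m[M→φ0] = [T, T, T]
r3 m[M→φ1] = [T, T, T]
r3 m[M→φ7] = [T, T, T]
r3 m[M→φ8] = [T, T, T]
r3 m[E→φ0] = [T, T, T]
r3 m[P→φ5] = [T, T, T]
r3 m[P→φ6] = [T, T, T]
r3 m[D→φ3] = [T, F, F]
r3 m[D→φ4] = [T, F, F]
r3 m[D→φ9] = [T, F, F]
r3 m[S→φ8] = [T, T, F]
r3 m[S→φ10] = [T, T, T]
r3 m[B→φ1] = [F, T, T]
r3 m[B→φ2] = [T, T, T]
r3 m[B→φ5] = [F, T, T]
r3 m[C→φ7] = [T, T, T]
r3 m[N→φ4] = [T, T, T]
r3 m[G→φ6] = [T, T, T]
r3 m[J→φ2] = [T, F, T]
r3 m[J→φ3] = [T, F, T]
r4 m[φ0→M] = [T, T, T]
r4 m[φ0→E] = [T, T, T]
r4 m[φ1→M] = [F, T, T]
r4 m[φ1→B] = [T, T, T]
r4 m[φ2→B] = [F, T, T]
r4 m[φ2→J] = [T, F, T]
r4 m[φ3→D] = [T, F, F]
r4 m[φ3→J] = [T, F, T]
r4 m[φ4→D] = [T, F, T]
r4 m[φ4→N] = [F, T, F]
r4 m[φ5→P] = [T, T, F]
r4 m[φ5→B] = [T, T, T]
r4 m[φ6→P] = [T, T, T]
r4 m[φ6→G] = [T, T, T]
r4 m[φ7→M] = [T, T, T]
r4 m[φ7→C] = [T, T, T]
r4 m[φ8→M] = [T, T, T]
r4 m[φ8→S] = [T, T, T]
r4 m[φ9→D] = [T, T, F]
r4 m[φ10→S] = [T, T, F]
r4 m[M→φ0] = [F, T, T]
r4 m[M→φ1] = [T, T, T]
r4 m[M→φ7] = [F, T, T]
r4 m[M→φ8] = [F, T, T]
r4 m[E→φ0] = [T, T, T]
r4 m[P→φ5] = [T, T, T]
r4 m[P→φ6] = [T, T, F]
r4 m[D→φ3] = [T, F, F]
r4 m[D→φ4] = [T, F, F]
r4 m[D→φ9] = [T, F, F]
r4 m[S→φ8] = [T, T, F]
r4 m[S→φ10] = [T, T, T]
r4 m[B→φ1] = [F, T, T]
r4 m[B→φ2] = [T, T, T]
r4 m[B→φ5] = [F, T, T]
r4 m[C→φ7] = [T, T, T]
r4 m[N→φ4] = [T, T, T]
r4 m[G→φ6] = [T, T, T]
r4 m[J→φ2] = [T, F, T]
r4 m[J→φ3] = [T, F, T]
r5 m[φ0→M] = [T, T, T]
r5 m[φ0→E] = [T, T, T]
r5 m[φ1→M] = [F, T, T]
r5 m[φ1→B] = [T, T, T]
r5 m[φ2→B] = [F, T, T]
r5 m[φ2→J] = [T, F, T]
r5 m[φ3→D] = [T, F, F]
r5 m[φ3→J] = [T, F, T]
r5 m[φ4→D] = [T, F, T]
r5 m[φ4→N] = [F, T, F]
r5 m[φ5→P] = [T, T, F]
r5 m[φ5→B] = [T, T, T]
r5 m[φ6→P] = [T, T, T]
r5 m[φ6→G] = [T, T, F]
r5 m[φ7→M] = [T, T, T]
r5 m[φ7→C] = [F, T, T]
r5 m[φ8→M] = [T, T, T]
r5 m[φ8→S] = [T, T, T]
r5 m[φ9→D] = [T, T, F]
r5 m[φ10→S] = [T, T, F]
r5 m[M→φ0] = [F, T, T]
r5 m[M→φ1] = [T, T, T]
r5 m[M→φ7] = [F, T, T]
r5 m[M→φ8] = [F, T, T]
r5 m[E→φ0] = [T, T, T]
r5 m[P→φ5] = [T, T, T]
r5 m[P→φ6] = [T, T, F]
r5 m[D→φ3] = [T, F, F]
r5 m[D→φ4] = [T, F, F]
r5 m[D→φ9] = [T, F, F]
r5 m[S→φ8] = [T, T, F]
r5 m[S→φ10] = [T, T, T]
r5 m[B→φ1] = [F, T, T]
r5 m[B→φ2] = [T, T, T]
r5 m[B→φ5] = [F, T, T]
r5 m[C→φ7] = [T, T, T]
r5 m[N→φ4] = [T, T, T]
r5 m[G→φ6] = [T, T, T]
r5 m[J→φ2] = [T, F, T]
r5 m[J→φ3] = [T, F, T]
r6 m[φ0→M] = [T, T, T]
r6 m[φ0→E] = [T, T, T]
r6 m[φ1→M] = [F, T, T]
r6 m[φ1→B] = [T, T, T]
r6 m[φ2→B] = [F, T, T]
r6 m[φ2→J] = [T, F, T]
r6 m[φ3→D] = [T, F, F]
r6 m[φ3→J] = [T, F, T]
r6 m[φ4→D] = [T, F, T]
r6 m[φ4→N] = [F, T, F]
r6 m[φ5→P] = [T, T, F]
r6 m[φ5→B] = [T, T, T]
r6 m[φ6→P] = [T, T, T]
r6 m[φ6→G] = [T, T, F]
r6 m[φ7→M] = [T, T, T]
r6 m[φ7→C] = [F, T, T]
r6 m[φ8→M] = [T, T, T]
r6 m[φ8→S] = [T, T, T]
r6 m[φ9→D] = [T, T, F]
r6 m[φ10→S] = [T, T, F]
r6 m[M→φ0] = [F, T, T]
r6 m[M→φ1] = [T, T, T]
r6 m[M→φ7] = [F, T, T]
r6 m[M→φ8] = [F, T, T]
r6 m[E→φ0] = [T, T, T]
r6 m[P→φ5] = [T, T, T]
r6 m[P→φ6] = [T, T, F]
r6 m[D→φ3] = [T, F, F]
r6 m[D→φ4] = [T, F, F]
r6 m[D→φ9] = [T, F, F]
r6 m[S→φ8] = [T, T, F]
r6 m[S→φ10] = [T, T, T]
r6 m[B→φ1] = [F, T, T]
r6 m[B→φ2] = [T, T, T]
r6 m[B→φ5] = [F, T, T]
r6 m[C→φ7] = [T, T, T]
r6 m[N→φ4] = [T, T, T]
r6 m[G→φ6] = [T, T, T]
r6 m[J→φ2] = [T, F, T]
r6 m[J→φ3] = [T, F, T]
fixed point reached at round 6
b[B] = ⊗ incoming = [F, T, T]

b[B] = [F, T, T]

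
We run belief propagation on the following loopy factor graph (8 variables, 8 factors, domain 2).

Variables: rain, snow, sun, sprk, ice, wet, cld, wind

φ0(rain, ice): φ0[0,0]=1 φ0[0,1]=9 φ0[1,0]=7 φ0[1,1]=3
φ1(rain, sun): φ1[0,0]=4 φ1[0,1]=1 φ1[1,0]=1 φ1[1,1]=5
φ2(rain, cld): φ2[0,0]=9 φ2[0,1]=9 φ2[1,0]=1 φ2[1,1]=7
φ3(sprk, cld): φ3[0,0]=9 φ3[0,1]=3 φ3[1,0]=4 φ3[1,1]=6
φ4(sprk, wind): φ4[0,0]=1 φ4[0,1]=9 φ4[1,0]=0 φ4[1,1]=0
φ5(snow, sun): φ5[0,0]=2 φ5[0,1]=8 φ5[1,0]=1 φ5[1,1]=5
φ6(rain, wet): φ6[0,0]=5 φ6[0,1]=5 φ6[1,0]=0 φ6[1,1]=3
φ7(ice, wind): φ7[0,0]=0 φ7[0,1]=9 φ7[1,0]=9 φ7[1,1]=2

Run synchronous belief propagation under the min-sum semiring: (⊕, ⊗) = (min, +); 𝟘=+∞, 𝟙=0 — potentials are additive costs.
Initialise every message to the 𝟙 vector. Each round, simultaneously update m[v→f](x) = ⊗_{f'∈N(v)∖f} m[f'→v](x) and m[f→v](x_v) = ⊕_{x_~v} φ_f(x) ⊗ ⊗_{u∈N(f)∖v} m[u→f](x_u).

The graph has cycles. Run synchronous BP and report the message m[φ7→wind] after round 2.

init: all messages = 𝟙 over 2 values
r1 m[φ0→rain] = [1, 3]
r1 m[φ0→ice] = [1, 3]
r1 m[φ1→rain] = [1, 1]
r1 m[φ1→sun] = [1, 1]
r1 m[φ2→rain] = [9, 1]
r1 m[φ2→cld] = [1, 7]
r1 m[φ3→sprk] = [3, 4]
r1 m[φ3→cld] = [4, 3]
r1 m[φ4→sprk] = [1, 0]
r1 m[φ4→wind] = [0, 0]
r1 m[φ5→snow] = [2, 1]
r1 m[φ5→sun] = [1, 5]
r1 m[φ6→rain] = [5, 0]
r1 m[φ6→wet] = [0, 3]
r1 m[φ7→ice] = [0, 2]
r1 m[φ7→wind] = [0, 2]
r1 m[rain→φ0] = [0, 0]
r1 m[rain→φ1] = [0, 0]
r1 m[rain→φ2] = [0, 0]
r1 m[rain→φ6] = [0, 0]
r1 m[snow→φ5] = [0, 0]
r1 m[sun→φ1] = [0, 0]
r1 m[sun→φ5] = [0, 0]
r1 m[sprk→φ3] = [0, 0]
r1 m[sprk→φ4] = [0, 0]
r1 m[ice→φ0] = [0, 0]
r1 m[ice→φ7] = [0, 0]
r1 m[wet→φ6] = [0, 0]
r1 m[cld→φ2] = [0, 0]
r1 m[cld→φ3] = [0, 0]
r1 m[wind→φ4] = [0, 0]
r1 m[wind→φ7] = [0, 0]
r2 m[φ0→rain] = [1, 3]
r2 m[φ0→ice] = [1, 3]
r2 m[φ1→rain] = [1, 1]
r2 m[φ1→sun] = [1, 1]
r2 m[φ2→rain] = [9, 1]
r2 m[φ2→cld] = [1, 7]
r2 m[φ3→sprk] = [3, 4]
r2 m[φ3→cld] = [4, 3]
r2 m[φ4→sprk] = [1, 0]
r2 m[φ4→wind] = [0, 0]
r2 m[φ5→snow] = [2, 1]
r2 m[φ5→sun] = [1, 5]
r2 m[φ6→rain] = [5, 0]
r2 m[φ6→wet] = [0, 3]
r2 m[φ7→ice] = [0, 2]
r2 m[φ7→wind] = [0, 2]
r2 m[rain→φ0] = [15, 2]
r2 m[rain→φ1] = [15, 4]
r2 m[rain→φ2] = [7, 4]
r2 m[rain→φ6] = [11, 5]
r2 m[snow→φ5] = [0, 0]
r2 m[sun→φ1] = [1, 5]
r2 m[sun→φ5] = [1, 1]
r2 m[sprk→φ3] = [1, 0]
r2 m[sprk→φ4] = [3, 4]
r2 m[ice→φ0] = [0, 2]
r2 m[ice→φ7] = [1, 3]
r2 m[wet→φ6] = [0, 0]
r2 m[cld→φ2] = [4, 3]
r2 m[cld→φ3] = [1, 7]
r2 m[wind→φ4] = [0, 2]
r2 m[wind→φ7] = [0, 0]

message @ round 2 = [0, 2]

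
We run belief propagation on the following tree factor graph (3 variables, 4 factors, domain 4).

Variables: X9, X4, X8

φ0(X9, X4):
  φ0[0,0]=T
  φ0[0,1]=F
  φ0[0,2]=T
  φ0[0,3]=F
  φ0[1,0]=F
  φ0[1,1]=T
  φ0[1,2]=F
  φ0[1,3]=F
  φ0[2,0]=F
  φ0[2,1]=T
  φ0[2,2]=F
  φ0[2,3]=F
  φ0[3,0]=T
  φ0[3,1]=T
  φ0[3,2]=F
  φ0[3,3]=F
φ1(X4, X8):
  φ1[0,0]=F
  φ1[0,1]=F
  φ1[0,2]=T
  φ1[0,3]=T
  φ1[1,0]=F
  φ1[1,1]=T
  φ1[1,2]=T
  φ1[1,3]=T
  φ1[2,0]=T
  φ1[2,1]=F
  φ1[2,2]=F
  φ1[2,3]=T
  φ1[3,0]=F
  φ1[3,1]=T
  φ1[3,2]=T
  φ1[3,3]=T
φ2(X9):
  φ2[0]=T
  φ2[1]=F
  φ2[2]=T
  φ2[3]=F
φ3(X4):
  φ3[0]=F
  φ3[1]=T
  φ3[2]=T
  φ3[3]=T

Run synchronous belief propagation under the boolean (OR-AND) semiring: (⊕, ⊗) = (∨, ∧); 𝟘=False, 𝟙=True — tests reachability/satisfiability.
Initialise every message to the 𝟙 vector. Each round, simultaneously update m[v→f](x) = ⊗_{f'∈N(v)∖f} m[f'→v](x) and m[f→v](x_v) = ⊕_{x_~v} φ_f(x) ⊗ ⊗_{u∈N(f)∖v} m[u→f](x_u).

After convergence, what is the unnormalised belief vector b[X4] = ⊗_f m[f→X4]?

init: all messages = 𝟙 over 4 values
r1 m[φ0→X9] = [T, T, T, T]
r1 m[φ0→X4] = [T, T, T, F]
r1 m[φ1→X4] = [T, T, T, T]
r1 m[φ1→X8] = [T, T, T, T]
r1 m[φ2→X9] = [T, F, T, F]
r1 m[φ3→X4] = [F, T, T, T]
r1 m[X9→φ0] = [T, T, T, T]
r1 m[X9→φ2] = [T, T, T, T]
r1 m[X4→φ0] = [T, T, T, T]
r1 m[X4→φ1] = [T, T, T, T]
r1 m[X4→φ3] = [T, T, T, T]
r1 m[X8→φ1] = [T, T, T, T]
r2 m[φ0→X9] = [T, T, T, T]
r2 m[φ0→X4] = [T, T, T, F]
r2 m[φ1→X4] = [T, T, T, T]
r2 m[φ1→X8] = [T, T, T, T]
r2 m[φ2→X9] = [T, F, T, F]
r2 m[φ3→X4] = [F, T, T, T]
r2 m[X9→φ0] = [T, F, T, F]
r2 m[X9→φ2] = [T, T, T, T]
r2 m[X4→φ0] = [F, T, T, T]
r2 m[X4→φ1] = [F, T, T, F]
r2 m[X4→φ3] = [T, T, T, F]
r2 m[X8→φ1] = [T, T, T, T]
r3 m[φ0→X9] = [T, T, T, T]
r3 m[φ0→X4] = [T, T, T, F]
r3 m[φ1→X4] = [T, T, T, T]
r3 m[φ1→X8] = [T, T, T, T]
r3 m[φ2→X9] = [T, F, T, F]
r3 m[φ3→X4] = [F, T, T, T]
r3 m[X9→φ0] = [T, F, T, F]
r3 m[X9→φ2] = [T, T, T, T]
r3 m[X4→φ0] = [F, T, T, T]
r3 m[X4→φ1] = [F, T, T, F]
r3 m[X4→φ3] = [T, T, T, F]
r3 m[X8→φ1] = [T, T, T, T]
fixed point reached at round 3
b[X4] = ⊗ incoming = [F, T, T, F]

b[X4] = [F, T, T, F]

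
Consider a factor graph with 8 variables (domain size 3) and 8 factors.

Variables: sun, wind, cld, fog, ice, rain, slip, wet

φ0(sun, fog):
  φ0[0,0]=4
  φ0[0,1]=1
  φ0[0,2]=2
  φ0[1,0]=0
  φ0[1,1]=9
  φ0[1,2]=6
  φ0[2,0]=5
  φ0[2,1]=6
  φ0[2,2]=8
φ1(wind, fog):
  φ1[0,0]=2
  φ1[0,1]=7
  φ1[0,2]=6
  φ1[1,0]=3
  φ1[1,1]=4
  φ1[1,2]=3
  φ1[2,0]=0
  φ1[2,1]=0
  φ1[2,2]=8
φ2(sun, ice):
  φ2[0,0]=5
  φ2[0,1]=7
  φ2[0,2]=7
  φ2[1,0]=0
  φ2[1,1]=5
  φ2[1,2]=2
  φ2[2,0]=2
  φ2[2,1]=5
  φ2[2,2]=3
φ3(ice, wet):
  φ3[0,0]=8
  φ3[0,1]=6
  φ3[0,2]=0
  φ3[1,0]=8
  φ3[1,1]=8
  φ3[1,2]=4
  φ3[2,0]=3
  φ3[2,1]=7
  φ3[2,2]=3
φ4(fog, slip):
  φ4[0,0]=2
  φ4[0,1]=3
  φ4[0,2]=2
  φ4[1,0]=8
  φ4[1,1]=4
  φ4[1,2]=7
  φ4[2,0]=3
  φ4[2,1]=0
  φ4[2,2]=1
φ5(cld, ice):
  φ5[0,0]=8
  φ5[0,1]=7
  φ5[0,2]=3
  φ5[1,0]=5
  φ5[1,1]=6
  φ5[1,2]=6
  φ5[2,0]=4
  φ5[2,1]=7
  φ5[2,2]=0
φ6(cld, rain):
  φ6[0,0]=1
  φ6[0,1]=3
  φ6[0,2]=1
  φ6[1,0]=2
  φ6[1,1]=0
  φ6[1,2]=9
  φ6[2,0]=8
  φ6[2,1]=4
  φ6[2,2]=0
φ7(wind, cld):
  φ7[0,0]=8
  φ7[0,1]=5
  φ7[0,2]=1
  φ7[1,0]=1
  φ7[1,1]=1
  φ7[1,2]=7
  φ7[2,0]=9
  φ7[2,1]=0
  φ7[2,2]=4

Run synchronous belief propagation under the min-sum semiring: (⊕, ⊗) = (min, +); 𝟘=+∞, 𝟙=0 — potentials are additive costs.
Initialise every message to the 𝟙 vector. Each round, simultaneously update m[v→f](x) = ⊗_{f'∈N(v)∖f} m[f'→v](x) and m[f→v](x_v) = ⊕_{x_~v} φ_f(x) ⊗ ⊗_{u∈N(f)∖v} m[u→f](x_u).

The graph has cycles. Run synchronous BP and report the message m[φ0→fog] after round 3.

init: all messages = 𝟙 over 3 values
r1 m[φ0→sun] = [1, 0, 5]
r1 m[φ0→fog] = [0, 1, 2]
r1 m[φ1→wind] = [2, 3, 0]
r1 m[φ1→fog] = [0, 0, 3]
r1 m[φ2→sun] = [5, 0, 2]
r1 m[φ2→ice] = [0, 5, 2]
r1 m[φ3→ice] = [0, 4, 3]
r1 m[φ3→wet] = [3, 6, 0]
r1 m[φ4→fog] = [2, 4, 0]
r1 m[φ4→slip] = [2, 0, 1]
r1 m[φ5→cld] = [3, 5, 0]
r1 m[φ5→ice] = [4, 6, 0]
r1 m[φ6→cld] = [1, 0, 0]
r1 m[φ6→rain] = [1, 0, 0]
r1 m[φ7→wind] = [1, 1, 0]
r1 m[φ7→cld] = [1, 0, 1]
r1 m[sun→φ0] = [0, 0, 0]
r1 m[sun→φ2] = [0, 0, 0]
r1 m[wind→φ1] = [0, 0, 0]
r1 m[wind→φ7] = [0, 0, 0]
r1 m[cld→φ5] = [0, 0, 0]
r1 m[cld→φ6] = [0, 0, 0]
r1 m[cld→φ7] = [0, 0, 0]
r1 m[fog→φ0] = [0, 0, 0]
r1 m[fog→φ1] = [0, 0, 0]
r1 m[fog→φ4] = [0, 0, 0]
r1 m[ice→φ2] = [0, 0, 0]
r1 m[ice→φ3] = [0, 0, 0]
r1 m[ice→φ5] = [0, 0, 0]
r1 m[rain→φ6] = [0, 0, 0]
r1 m[slip→φ4] = [0, 0, 0]
r1 m[wet→φ3] = [0, 0, 0]
r2 m[φ0→sun] = [1, 0, 5]
r2 m[φ0→fog] = [0, 1, 2]
r2 m[φ1→wind] = [2, 3, 0]
r2 m[φ1→fog] = [0, 0, 3]
r2 m[φ2→sun] = [5, 0, 2]
r2 m[φ2→ice] = [0, 5, 2]
r2 m[φ3→ice] = [0, 4, 3]
r2 m[φ3→wet] = [3, 6, 0]
r2 m[φ4→fog] = [2, 4, 0]
r2 m[φ4→slip] = [2, 0, 1]
r2 m[φ5→cld] = [3, 5, 0]
r2 m[φ5→ice] = [4, 6, 0]
r2 m[φ6→cld] = [1, 0, 0]
r2 m[φ6→rain] = [1, 0, 0]
r2 m[φ7→wind] = [1, 1, 0]
r2 m[φ7→cld] = [1, 0, 1]
r2 m[sun→φ0] = [5, 0, 2]
r2 m[sun→φ2] = [1, 0, 5]
r2 m[wind→φ1] = [1, 1, 0]
r2 m[wind→φ7] = [2, 3, 0]
r2 m[cld→φ5] = [2, 0, 1]
r2 m[cld→φ6] = [4, 5, 1]
r2 m[cld→φ7] = [4, 5, 0]
r2 m[fog→φ0] = [2, 4, 3]
r2 m[fog→φ1] = [2, 5, 2]
r2 m[fog→φ4] = [0, 1, 5]
r2 m[ice→φ2] = [4, 10, 3]
r2 m[ice→φ3] = [4, 11, 2]
r2 m[ice→φ5] = [0, 9, 5]
r2 m[rain→φ6] = [0, 0, 0]
r2 m[slip→φ4] = [0, 0, 0]
r2 m[wet→φ3] = [0, 0, 0]
r3 m[φ0→sun] = [5, 2, 7]
r3 m[φ0→fog] = [0, 6, 6]
r3 m[φ1→wind] = [4, 5, 2]
r3 m[φ1→fog] = [0, 0, 4]
r3 m[φ2→sun] = [9, 4, 6]
r3 m[φ2→ice] = [0, 5, 2]
r3 m[φ3→ice] = [0, 4, 3]
r3 m[φ3→wet] = [5, 9, 4]
r3 m[φ4→fog] = [2, 4, 0]
r3 m[φ4→slip] = [2, 3, 2]
r3 m[φ5→cld] = [8, 5, 4]
r3 m[φ5→ice] = [5, 6, 1]
r3 m[φ6→cld] = [1, 0, 0]
r3 m[φ6→rain] = [5, 5, 1]
r3 m[φ7→wind] = [1, 5, 4]
r3 m[φ7→cld] = [4, 0, 3]
r3 m[sun→φ0] = [5, 0, 2]
r3 m[sun→φ2] = [1, 0, 5]
r3 m[wind→φ1] = [1, 1, 0]
r3 m[wind→φ7] = [2, 3, 0]
r3 m[cld→φ5] = [2, 0, 1]
r3 m[cld→φ6] = [4, 5, 1]
r3 m[cld→φ7] = [4, 5, 0]
r3 m[fog→φ0] = [2, 4, 3]
r3 m[fog→φ1] = [2, 5, 2]
r3 m[fog→φ4] = [0, 1, 5]
r3 m[ice→φ2] = [4, 10, 3]
r3 m[ice→φ3] = [4, 11, 2]
r3 m[ice→φ5] = [0, 9, 5]
r3 m[rain→φ6] = [0, 0, 0]
r3 m[slip→φ4] = [0, 0, 0]
r3 m[wet→φ3] = [0, 0, 0]

message @ round 3 = [0, 6, 6]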